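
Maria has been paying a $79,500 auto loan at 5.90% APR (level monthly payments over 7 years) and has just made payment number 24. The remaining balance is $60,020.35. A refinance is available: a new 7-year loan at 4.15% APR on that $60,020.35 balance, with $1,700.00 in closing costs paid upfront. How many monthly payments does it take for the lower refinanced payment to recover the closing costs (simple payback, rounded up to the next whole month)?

6 months

Current payment = 79,500 × 5.9%/12 / (1 − (1+0.0049167)^−84) = $1,157.57.
Refinanced payment = 60,020.35 × 0.0034583 / (1 − (1+0.0034583)^−84) = $824.56.
Monthly savings = $1,157.57 − $824.56 = $333.01.
Break-even = $1,700.00 / $333.01 = 5.10 → 6 months.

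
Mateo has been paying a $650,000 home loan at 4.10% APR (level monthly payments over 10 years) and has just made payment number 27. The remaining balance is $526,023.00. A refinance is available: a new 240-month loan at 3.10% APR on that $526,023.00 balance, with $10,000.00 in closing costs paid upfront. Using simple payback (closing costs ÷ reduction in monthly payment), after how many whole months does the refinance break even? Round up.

3 months

Current payment = 650,000 × 4.1%/12 / (1 − (1+0.0034167)^−120) = $6,611.87.
Refinanced payment = 526,023.00 × 0.0025833 / (1 − (1+0.0025833)^−240) = $2,943.71.
Monthly savings = $6,611.87 − $2,943.71 = $3,668.16.
Break-even = $10,000.00 / $3,668.16 = 2.73 → 3 months.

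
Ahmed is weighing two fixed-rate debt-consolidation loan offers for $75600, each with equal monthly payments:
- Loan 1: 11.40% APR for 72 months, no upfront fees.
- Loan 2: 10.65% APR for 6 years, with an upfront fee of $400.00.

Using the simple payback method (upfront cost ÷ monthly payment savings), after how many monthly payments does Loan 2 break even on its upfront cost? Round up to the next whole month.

14 months

Loan 1: at 11.40% the monthly rate is 0.0095000, so the payment is 75,600 × 0.0095000 / (1 − 1.0095000^−72) = $1,454.51.
Loan 2: monthly rate = 10.65%/12 = 0.0088750; payment = 75,600 × 0.0088750 / (1 − (1+0.0088750)^−72) = $1,425.46.
Monthly savings = $1,454.51 − $1,425.46 = $29.05.
Break-even = $400.00 / $29.05 = 13.77 → 14 months.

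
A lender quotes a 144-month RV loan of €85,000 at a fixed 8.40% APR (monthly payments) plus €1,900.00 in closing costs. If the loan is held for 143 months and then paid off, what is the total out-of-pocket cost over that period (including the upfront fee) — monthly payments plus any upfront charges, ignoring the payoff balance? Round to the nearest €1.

Monthly rate = 8.4%/12 = 0.0070000; payment = 85,000 × 0.0070000 / (1 − (1+0.0070000)^−144) = €938.83.
Total outlay = 143 × €938.83 + €1,900.00 = €136,152.69.

€136,153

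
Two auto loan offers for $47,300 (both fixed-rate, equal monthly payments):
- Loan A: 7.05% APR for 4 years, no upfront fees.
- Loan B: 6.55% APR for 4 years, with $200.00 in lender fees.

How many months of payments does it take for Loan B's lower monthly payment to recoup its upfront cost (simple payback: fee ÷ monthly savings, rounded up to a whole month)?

Loan A: monthly rate = 7.05%/12 = 0.0058750; payment = 47,300 × 0.0058750 / (1 − (1+0.0058750)^−48) = $1,133.75.
Loan B: at 6.55% the monthly rate is 0.0054583, so the payment is 47,300 × 0.0054583 / (1 − 1.0054583^−48) = $1,122.81.
Monthly savings = $1,133.75 − $1,122.81 = $10.94.
Break-even = $200.00 / $10.94 = 18.28 → 19 months.

19 months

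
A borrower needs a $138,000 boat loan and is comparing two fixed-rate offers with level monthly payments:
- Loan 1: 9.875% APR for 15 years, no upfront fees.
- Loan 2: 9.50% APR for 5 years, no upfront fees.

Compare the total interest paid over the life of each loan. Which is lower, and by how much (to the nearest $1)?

Loan 1: at 9.875% the monthly rate is 0.0082292, so the payment is 138,000 × 0.0082292 / (1 − 1.0082292^−180) = $1,472.42.
Total interest on Loan 1 = 180 × $1,472.42 − $138,000 = $127,035.60.
Loan 2: monthly rate = 9.5%/12 = 0.0079167; payment = 138,000 × 0.0079167 / (1 − (1+0.0079167)^−60) = $2,898.26.
Total interest on Loan 2 = 60 × $2,898.26 − $138,000 = $35,895.60.
Loan 2 is lower by $91,140.00.

Loan 2 by $91,140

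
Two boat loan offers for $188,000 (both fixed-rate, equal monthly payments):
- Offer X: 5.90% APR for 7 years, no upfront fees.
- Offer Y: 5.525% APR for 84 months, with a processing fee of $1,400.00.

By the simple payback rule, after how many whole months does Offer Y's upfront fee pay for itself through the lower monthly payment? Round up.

Offer X: monthly rate = 5.9%/12 = 0.0049167; payment = 188,000 × 0.0049167 / (1 − (1+0.0049167)^−84) = $2,737.40.
Offer Y: at 5.525% the monthly rate is 0.0046042, so the payment is 188,000 × 0.0046042 / (1 − 1.0046042^−84) = $2,703.80.
Monthly savings = $2,737.40 − $2,703.80 = $33.60.
Break-even = $1,400.00 / $33.60 = 41.67 → 42 months.

42 months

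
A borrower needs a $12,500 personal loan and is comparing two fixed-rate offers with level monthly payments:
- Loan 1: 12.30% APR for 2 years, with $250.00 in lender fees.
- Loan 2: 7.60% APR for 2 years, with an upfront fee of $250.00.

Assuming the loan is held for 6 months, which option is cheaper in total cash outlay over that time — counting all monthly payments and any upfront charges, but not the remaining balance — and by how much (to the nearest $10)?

Loan 2 by $160

Loan 1: at 12.30% the monthly rate is 0.0102500, so the payment is 12,500 × 0.0102500 / (1 − 1.0102500^−24) = $590.17.
Loan 2: at 7.60% the monthly rate is 0.0063333, so the payment is 12,500 × 0.0063333 / (1 − 1.0063333^−24) = $563.06.
Over 6 months: Loan 1 costs 6 × $590.17 + $250.00 = $3,791.02; Loan 2 costs 6 × $563.06 + $250.00 = $3,628.36.
Loan 2 is cheaper by $3,791.02 − $3,628.36 = $162.66.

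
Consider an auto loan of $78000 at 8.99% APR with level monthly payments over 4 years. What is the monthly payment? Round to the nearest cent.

$1,940.66

Monthly rate = 8.99%/12 = 0.0074917; payment = 78,000 × 0.0074917 / (1 − (1+0.0074917)^−48) = $1,940.66.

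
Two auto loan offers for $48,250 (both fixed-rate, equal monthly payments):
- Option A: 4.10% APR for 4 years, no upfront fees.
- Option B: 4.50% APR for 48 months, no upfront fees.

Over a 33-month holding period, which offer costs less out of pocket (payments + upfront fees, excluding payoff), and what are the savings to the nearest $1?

Option A: at 4.10% the monthly rate is 0.0034167, so the payment is 48,250 × 0.0034167 / (1 − 1.0034167^−48) = $1,091.60.
Option B: monthly rate = 4.5%/12 = 0.0037500; payment = 48,250 × 0.0037500 / (1 − (1+0.0037500)^−48) = $1,100.27.
Over 33 months: Option A costs 33 × $1,091.60 = $36,022.80; Option B costs 33 × $1,100.27 = $36,308.91.
Option A is cheaper by $36,308.91 − $36,022.80 = $286.11.

Option A by $286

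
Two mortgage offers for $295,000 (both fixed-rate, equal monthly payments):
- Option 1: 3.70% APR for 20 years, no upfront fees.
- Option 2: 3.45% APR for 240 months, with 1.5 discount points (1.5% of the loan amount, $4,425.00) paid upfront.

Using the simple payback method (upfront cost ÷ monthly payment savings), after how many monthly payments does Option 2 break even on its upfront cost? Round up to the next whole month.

Option 1: at 3.70% the monthly rate is 0.0030833, so the payment is 295,000 × 0.0030833 / (1 − 1.0030833^−240) = $1,741.35.
Option 2: at 3.45% the monthly rate is 0.0028750, so the payment is 295,000 × 0.0028750 / (1 − 1.0028750^−240) = $1,703.31.
Monthly savings = $1,741.35 − $1,703.31 = $38.04.
Break-even = $4,425.00 / $38.04 = 116.32 → 117 months.

117 months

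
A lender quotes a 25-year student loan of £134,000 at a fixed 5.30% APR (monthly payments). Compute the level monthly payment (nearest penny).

At 5.30% the monthly rate is 0.0044167, so the payment is 134,000 × 0.0044167 / (1 − 1.0044167^−300) = £806.95.

£806.95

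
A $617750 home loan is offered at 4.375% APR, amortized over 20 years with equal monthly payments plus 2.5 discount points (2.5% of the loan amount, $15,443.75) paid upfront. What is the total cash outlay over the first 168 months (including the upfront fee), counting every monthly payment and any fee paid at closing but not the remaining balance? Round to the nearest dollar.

Monthly rate = 4.375%/12 = 0.0036458; payment = 617,750 × 0.0036458 / (1 − (1+0.0036458)^−240) = $3,866.63.
Total outlay = 168 × $3,866.63 + $15,443.75 = $665,037.59.

$665,038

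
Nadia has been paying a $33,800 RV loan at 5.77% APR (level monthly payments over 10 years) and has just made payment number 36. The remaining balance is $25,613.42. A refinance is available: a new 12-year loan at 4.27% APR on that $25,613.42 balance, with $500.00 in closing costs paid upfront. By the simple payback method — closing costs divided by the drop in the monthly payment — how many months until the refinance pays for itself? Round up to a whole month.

4 months

Current payment = 33,800 × 5.77%/12 / (1 − (1+0.0048083)^−120) = $371.36.
Refinanced payment = 25,613.42 × 0.0035583 / (1 − (1+0.0035583)^−144) = $227.63.
Monthly savings = $371.36 − $227.63 = $143.73.
Break-even = $500.00 / $143.73 = 3.48 → 4 months.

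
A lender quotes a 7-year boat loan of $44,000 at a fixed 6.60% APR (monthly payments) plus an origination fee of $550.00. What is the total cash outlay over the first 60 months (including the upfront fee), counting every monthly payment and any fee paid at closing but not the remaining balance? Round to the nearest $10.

At 6.60% the monthly rate is 0.0055000, so the payment is 44,000 × 0.0055000 / (1 − 1.0055000^−84) = $655.51.
Total outlay = 60 × $655.51 + $550.00 = $39,880.60.

$39,880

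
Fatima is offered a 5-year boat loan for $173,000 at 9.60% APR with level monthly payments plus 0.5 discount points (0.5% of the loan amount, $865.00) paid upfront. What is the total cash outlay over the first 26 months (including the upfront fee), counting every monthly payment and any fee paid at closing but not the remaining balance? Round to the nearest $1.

At 9.60% the monthly rate is 0.0080000, so the payment is 173,000 × 0.0080000 / (1 − 1.0080000^−60) = $3,641.78.
Total outlay = 26 × $3,641.78 + $865.00 = $95,551.28.

$95,551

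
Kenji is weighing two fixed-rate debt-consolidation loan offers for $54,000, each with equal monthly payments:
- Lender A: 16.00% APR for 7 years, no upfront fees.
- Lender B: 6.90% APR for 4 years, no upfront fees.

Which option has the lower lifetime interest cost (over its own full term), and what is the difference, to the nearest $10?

Lender A: at 16.00% the monthly rate is 0.0133333, so the payment is 54,000 × 0.0133333 / (1 − 1.0133333^−84) = $1,072.55.
Total interest on Lender A = 84 × $1,072.55 − $54,000 = $36,094.20.
Lender B: monthly rate = 6.9%/12 = 0.0057500; payment = 54,000 × 0.0057500 / (1 − (1+0.0057500)^−48) = $1,290.59.
Total interest on Lender B = 48 × $1,290.59 − $54,000 = $7,948.32.
Lender B is lower by $28,145.88.

Lender B by $28,150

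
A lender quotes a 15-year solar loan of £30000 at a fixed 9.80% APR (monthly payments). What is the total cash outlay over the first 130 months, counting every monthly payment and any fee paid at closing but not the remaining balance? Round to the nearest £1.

At 9.80% the monthly rate is 0.0081667, so the payment is 30,000 × 0.0081667 / (1 − 1.0081667^−180) = £318.72.
Total outlay = 130 × £318.72 = £41,433.60.

£41,434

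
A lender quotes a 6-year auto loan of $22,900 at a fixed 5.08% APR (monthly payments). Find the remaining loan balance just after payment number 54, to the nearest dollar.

With monthly rate i = 5.08%/12 = 0.0042333, the balance after k of n payments is P · [(1+i)^n − (1+i)^k] / [(1+i)^n − 1].
(1+0.0042333)^72 = 1.35548138 and (1+0.0042333)^54 = 1.25623291, so the balance is 22,900 × (1.35548138 − 1.25623291) / (1.35548138 − 1) = $6,393.56.

$6,394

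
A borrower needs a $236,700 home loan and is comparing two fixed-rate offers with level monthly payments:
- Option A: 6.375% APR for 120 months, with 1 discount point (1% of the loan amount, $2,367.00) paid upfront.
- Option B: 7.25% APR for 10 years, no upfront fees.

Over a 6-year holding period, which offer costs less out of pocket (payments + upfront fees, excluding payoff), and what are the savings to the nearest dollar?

Option A: at 6.375% the monthly rate is 0.0053125, so the payment is 236,700 × 0.0053125 / (1 − 1.0053125^−120) = $2,672.65.
Option B: at 7.25% the monthly rate is 0.0060417, so the payment is 236,700 × 0.0060417 / (1 − 1.0060417^−120) = $2,778.88.
Over 72 months: Option A costs 72 × $2,672.65 + $2,367.00 = $194,797.80; Option B costs 72 × $2,778.88 = $200,079.36.
Option A is cheaper by $200,079.36 − $194,797.80 = $5,281.56.

Option A by $5,282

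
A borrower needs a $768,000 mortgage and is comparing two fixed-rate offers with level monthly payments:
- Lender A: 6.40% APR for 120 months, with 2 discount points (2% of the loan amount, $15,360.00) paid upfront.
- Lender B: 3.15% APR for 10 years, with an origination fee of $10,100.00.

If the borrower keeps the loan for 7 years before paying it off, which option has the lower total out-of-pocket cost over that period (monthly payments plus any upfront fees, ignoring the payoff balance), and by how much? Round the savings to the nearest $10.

Lender B by $107,090

Lender A: monthly rate = 6.4%/12 = 0.0053333; payment = 768,000 × 0.0053333 / (1 − (1+0.0053333)^−120) = $8,681.46.
Lender B: monthly rate = 3.15%/12 = 0.0026250; payment = 768,000 × 0.0026250 / (1 − (1+0.0026250)^−120) = $7,469.16.
Over 84 months: Lender A costs 84 × $8,681.46 + $15,360.00 = $744,602.64; Lender B costs 84 × $7,469.16 + $10,100.00 = $637,509.44.
Lender B is cheaper by $744,602.64 − $637,509.44 = $107,093.20.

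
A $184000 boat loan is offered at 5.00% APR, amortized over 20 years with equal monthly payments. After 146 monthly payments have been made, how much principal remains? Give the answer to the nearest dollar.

With monthly rate i = 5%/12 = 0.0041667, the balance after k of n payments is P · [(1+i)^n − (1+i)^k] / [(1+i)^n − 1].
(1+0.0041667)^240 = 2.71264029 and (1+0.0041667)^146 = 1.83504588, so the balance is 184,000 × (2.71264029 − 1.83504588) / (2.71264029 − 1) = $94,285.63.

$94,286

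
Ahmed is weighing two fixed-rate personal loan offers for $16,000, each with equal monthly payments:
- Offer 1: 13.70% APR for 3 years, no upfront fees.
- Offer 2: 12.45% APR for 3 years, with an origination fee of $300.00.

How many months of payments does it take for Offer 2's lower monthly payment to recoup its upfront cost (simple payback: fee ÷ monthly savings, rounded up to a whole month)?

32 months

Offer 1: at 13.70% the monthly rate is 0.0114167, so the payment is 16,000 × 0.0114167 / (1 − 1.0114167^−36) = $544.51.
Offer 2: monthly rate = 12.45%/12 = 0.0103750; payment = 16,000 × 0.0103750 / (1 − (1+0.0103750)^−36) = $534.87.
Monthly savings = $544.51 − $534.87 = $9.64.
Break-even = $300.00 / $9.64 = 31.12 → 32 months.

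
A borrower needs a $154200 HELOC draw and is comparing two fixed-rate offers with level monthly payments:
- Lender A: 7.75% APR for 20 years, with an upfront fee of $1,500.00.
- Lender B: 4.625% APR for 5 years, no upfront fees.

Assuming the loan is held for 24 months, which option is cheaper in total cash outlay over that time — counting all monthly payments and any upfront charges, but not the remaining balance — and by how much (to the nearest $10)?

Lender A by $37,320

Lender A: monthly rate = 7.75%/12 = 0.0064583; payment = 154,200 × 0.0064583 / (1 − (1+0.0064583)^−240) = $1,265.90.
Lender B: monthly rate = 4.625%/12 = 0.0038542; payment = 154,200 × 0.0038542 / (1 − (1+0.0038542)^−60) = $2,883.53.
Over 24 months: Lender A costs 24 × $1,265.90 + $1,500.00 = $31,881.60; Lender B costs 24 × $2,883.53 = $69,204.72.
Lender A is cheaper by $69,204.72 − $31,881.60 = $37,323.12.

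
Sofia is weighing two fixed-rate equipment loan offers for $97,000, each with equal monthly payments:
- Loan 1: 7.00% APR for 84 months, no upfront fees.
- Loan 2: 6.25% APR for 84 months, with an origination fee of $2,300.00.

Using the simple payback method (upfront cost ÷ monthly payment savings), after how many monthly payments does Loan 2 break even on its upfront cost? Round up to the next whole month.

Loan 1: at 7.00% the monthly rate is 0.0058333, so the payment is 97,000 × 0.0058333 / (1 − 1.0058333^−84) = $1,463.99.
Loan 2: monthly rate = 6.25%/12 = 0.0052083; payment = 97,000 × 0.0052083 / (1 − (1+0.0052083)^−84) = $1,428.68.
Monthly savings = $1,463.99 − $1,428.68 = $35.31.
Break-even = $2,300.00 / $35.31 = 65.14 → 66 months.

66 months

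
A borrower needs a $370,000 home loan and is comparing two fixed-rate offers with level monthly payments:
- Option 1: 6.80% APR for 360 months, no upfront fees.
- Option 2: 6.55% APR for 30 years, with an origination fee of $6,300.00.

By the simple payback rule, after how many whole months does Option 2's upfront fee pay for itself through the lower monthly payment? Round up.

Option 1: at 6.80% the monthly rate is 0.0056667, so the payment is 370,000 × 0.0056667 / (1 − 1.0056667^−360) = $2,412.12.
Option 2: at 6.55% the monthly rate is 0.0054583, so the payment is 370,000 × 0.0054583 / (1 − 1.0054583^−360) = $2,350.83.
Monthly savings = $2,412.12 − $2,350.83 = $61.29.
Break-even = $6,300.00 / $61.29 = 102.79 → 103 months.

103 months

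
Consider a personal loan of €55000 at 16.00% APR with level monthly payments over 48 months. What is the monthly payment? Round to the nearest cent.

€1,558.72

Monthly rate = 16%/12 = 0.0133333; payment = 55,000 × 0.0133333 / (1 − (1+0.0133333)^−48) = €1,558.72.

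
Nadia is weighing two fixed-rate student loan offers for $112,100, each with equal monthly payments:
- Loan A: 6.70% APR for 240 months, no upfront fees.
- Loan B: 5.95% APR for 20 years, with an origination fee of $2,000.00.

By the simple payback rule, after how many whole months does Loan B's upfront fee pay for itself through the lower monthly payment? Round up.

41 months

Loan A: at 6.70% the monthly rate is 0.0055833, so the payment is 112,100 × 0.0055833 / (1 − 1.0055833^−240) = $849.04.
Loan B: at 5.95% the monthly rate is 0.0049583, so the payment is 112,100 × 0.0049583 / (1 − 1.0049583^−240) = $799.89.
Monthly savings = $849.04 − $799.89 = $49.15.
Break-even = $2,000.00 / $49.15 = 40.69 → 41 months.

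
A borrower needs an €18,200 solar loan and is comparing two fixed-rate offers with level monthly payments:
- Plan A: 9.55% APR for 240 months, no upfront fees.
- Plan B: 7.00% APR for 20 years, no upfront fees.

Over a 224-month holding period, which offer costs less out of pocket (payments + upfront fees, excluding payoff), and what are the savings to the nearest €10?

Plan B by €6,530

Plan A: monthly rate = 9.55%/12 = 0.0079583; payment = 18,200 × 0.0079583 / (1 − (1+0.0079583)^−240) = €170.24.
Plan B: monthly rate = 7%/12 = 0.0058333; payment = 18,200 × 0.0058333 / (1 − (1+0.0058333)^−240) = €141.10.
Over 224 months: Plan A costs 224 × €170.24 = €38,133.76; Plan B costs 224 × €141.10 = €31,606.40.
Plan B is cheaper by €38,133.76 − €31,606.40 = €6,527.36.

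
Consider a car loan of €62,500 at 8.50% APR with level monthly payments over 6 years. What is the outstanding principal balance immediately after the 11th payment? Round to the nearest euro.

With monthly rate i = 8.5%/12 = 0.0070833, the balance after k of n payments is P · [(1+i)^n − (1+i)^k] / [(1+i)^n − 1].
(1+0.0070833)^72 = 1.66230008 and (1+0.0070833)^11 = 1.08073569, so the balance is 62,500 × (1.66230008 − 1.08073569) / (1.66230008 − 1) = €54,881.13.

€54,881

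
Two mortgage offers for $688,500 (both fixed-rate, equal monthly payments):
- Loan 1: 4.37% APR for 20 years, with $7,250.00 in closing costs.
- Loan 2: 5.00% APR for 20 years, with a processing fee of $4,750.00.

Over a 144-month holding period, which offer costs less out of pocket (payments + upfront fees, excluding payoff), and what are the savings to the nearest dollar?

Loan 1: at 4.37% the monthly rate is 0.0036417, so the payment is 688,500 × 0.0036417 / (1 − 1.0036417^−240) = $4,307.63.
Loan 2: monthly rate = 5%/12 = 0.0041667; payment = 688,500 × 0.0041667 / (1 − (1+0.0041667)^−240) = $4,543.80.
Over 144 months: Loan 1 costs 144 × $4,307.63 + $7,250.00 = $627,548.72; Loan 2 costs 144 × $4,543.80 + $4,750.00 = $659,057.20.
Loan 1 is cheaper by $659,057.20 − $627,548.72 = $31,508.48.

Loan 1 by $31,508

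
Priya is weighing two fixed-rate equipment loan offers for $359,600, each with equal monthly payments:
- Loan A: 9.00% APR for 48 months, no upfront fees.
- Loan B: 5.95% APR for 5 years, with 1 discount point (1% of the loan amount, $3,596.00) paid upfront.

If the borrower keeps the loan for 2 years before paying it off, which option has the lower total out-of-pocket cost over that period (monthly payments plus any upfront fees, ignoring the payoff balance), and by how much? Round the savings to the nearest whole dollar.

Loan B by $44,523

Loan A: at 9.00% the monthly rate is 0.0075000, so the payment is 359,600 × 0.0075000 / (1 − 1.0075000^−48) = $8,948.66.
Loan B: monthly rate = 5.95%/12 = 0.0049583; payment = 359,600 × 0.0049583 / (1 − (1+0.0049583)^−60) = $6,943.72.
Over 24 months: Loan A costs 24 × $8,948.66 = $214,767.84; Loan B costs 24 × $6,943.72 + $3,596.00 = $170,245.28.
Loan B is cheaper by $214,767.84 − $170,245.28 = $44,522.56.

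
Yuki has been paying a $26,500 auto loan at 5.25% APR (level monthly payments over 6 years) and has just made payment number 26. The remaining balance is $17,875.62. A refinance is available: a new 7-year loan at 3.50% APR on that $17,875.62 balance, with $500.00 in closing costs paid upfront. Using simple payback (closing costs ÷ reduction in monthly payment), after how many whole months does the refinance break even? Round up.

3 months

Current payment = 26,500 × 5.25%/12 / (1 − (1+0.0043750)^−72) = $429.86.
Refinanced payment = 17,875.62 × 0.0029167 / (1 − (1+0.0029167)^−84) = $240.25.
Monthly savings = $429.86 − $240.25 = $189.61.
Break-even = $500.00 / $189.61 = 2.64 → 3 months.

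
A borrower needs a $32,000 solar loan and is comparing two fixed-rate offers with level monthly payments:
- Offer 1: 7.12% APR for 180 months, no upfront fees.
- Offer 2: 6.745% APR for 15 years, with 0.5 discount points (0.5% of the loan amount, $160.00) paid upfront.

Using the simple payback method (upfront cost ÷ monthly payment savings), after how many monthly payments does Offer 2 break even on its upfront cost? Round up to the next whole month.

24 months

Offer 1: monthly rate = 7.12%/12 = 0.0059333; payment = 32,000 × 0.0059333 / (1 − (1+0.0059333)^−180) = $289.78.
Offer 2: at 6.745% the monthly rate is 0.0056208, so the payment is 32,000 × 0.0056208 / (1 − 1.0056208^−180) = $283.08.
Monthly savings = $289.78 − $283.08 = $6.70.
Break-even = $160.00 / $6.70 = 23.88 → 24 months.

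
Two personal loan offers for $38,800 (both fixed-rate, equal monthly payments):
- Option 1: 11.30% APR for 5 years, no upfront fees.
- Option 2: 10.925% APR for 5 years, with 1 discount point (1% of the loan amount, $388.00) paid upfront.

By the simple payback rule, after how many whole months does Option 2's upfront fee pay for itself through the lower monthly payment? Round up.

54 months

Option 1: at 11.30% the monthly rate is 0.0094167, so the payment is 38,800 × 0.0094167 / (1 − 1.0094167^−60) = $849.42.
Option 2: monthly rate = 10.925%/12 = 0.0091042; payment = 38,800 × 0.0091042 / (1 − (1+0.0091042)^−60) = $842.16.
Monthly savings = $849.42 − $842.16 = $7.26.
Break-even = $388.00 / $7.26 = 53.44 → 54 months.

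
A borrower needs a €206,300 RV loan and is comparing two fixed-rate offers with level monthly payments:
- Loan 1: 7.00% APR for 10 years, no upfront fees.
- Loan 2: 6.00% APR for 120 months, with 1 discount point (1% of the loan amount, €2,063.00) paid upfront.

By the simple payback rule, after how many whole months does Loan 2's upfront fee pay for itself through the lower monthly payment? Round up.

20 months

Loan 1: monthly rate = 7%/12 = 0.0058333; payment = 206,300 × 0.0058333 / (1 − (1+0.0058333)^−120) = €2,395.32.
Loan 2: at 6.00% the monthly rate is 0.0050000, so the payment is 206,300 × 0.0050000 / (1 − 1.0050000^−120) = €2,290.35.
Monthly savings = €2,395.32 − €2,290.35 = €104.97.
Break-even = €2,063.00 / €104.97 = 19.65 → 20 months.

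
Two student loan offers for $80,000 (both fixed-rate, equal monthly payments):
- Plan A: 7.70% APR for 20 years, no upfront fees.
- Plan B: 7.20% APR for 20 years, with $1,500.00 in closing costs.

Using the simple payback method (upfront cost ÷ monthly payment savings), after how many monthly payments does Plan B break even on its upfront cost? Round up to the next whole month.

Plan A: at 7.70% the monthly rate is 0.0064167, so the payment is 80,000 × 0.0064167 / (1 − 1.0064167^−240) = $654.29.
Plan B: at 7.20% the monthly rate is 0.0060000, so the payment is 80,000 × 0.0060000 / (1 − 1.0060000^−240) = $629.88.
Monthly savings = $654.29 − $629.88 = $24.41.
Break-even = $1,500.00 / $24.41 = 61.45 → 62 months.

62 months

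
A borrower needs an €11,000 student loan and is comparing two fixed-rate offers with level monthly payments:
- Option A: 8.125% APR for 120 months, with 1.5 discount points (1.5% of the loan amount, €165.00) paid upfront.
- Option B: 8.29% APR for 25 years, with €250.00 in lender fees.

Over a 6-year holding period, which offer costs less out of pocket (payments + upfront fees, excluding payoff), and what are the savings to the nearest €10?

Option A: monthly rate = 8.125%/12 = 0.0067708; payment = 11,000 × 0.0067708 / (1 − (1+0.0067708)^−120) = €134.19.
Option B: at 8.29% the monthly rate is 0.0069083, so the payment is 11,000 × 0.0069083 / (1 − 1.0069083^−300) = €87.02.
Over 72 months: Option A costs 72 × €134.19 + €165.00 = €9,826.68; Option B costs 72 × €87.02 + €250.00 = €6,515.44.
Option B is cheaper by €9,826.68 − €6,515.44 = €3,311.24.

Option B by €3,310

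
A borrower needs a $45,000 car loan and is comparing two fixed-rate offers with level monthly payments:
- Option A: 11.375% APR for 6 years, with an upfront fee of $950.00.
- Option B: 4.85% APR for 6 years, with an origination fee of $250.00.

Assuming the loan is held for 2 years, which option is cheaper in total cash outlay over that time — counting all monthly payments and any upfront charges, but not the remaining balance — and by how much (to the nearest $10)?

Option B by $4,150

Option A: at 11.375% the monthly rate is 0.0094792, so the payment is 45,000 × 0.0094792 / (1 − 1.0094792^−72) = $865.20.
Option B: at 4.85% the monthly rate is 0.0040417, so the payment is 45,000 × 0.0040417 / (1 − 1.0040417^−72) = $721.60.
Over 24 months: Option A costs 24 × $865.20 + $950.00 = $21,714.80; Option B costs 24 × $721.60 + $250.00 = $17,568.40.
Option B is cheaper by $21,714.80 − $17,568.40 = $4,146.40.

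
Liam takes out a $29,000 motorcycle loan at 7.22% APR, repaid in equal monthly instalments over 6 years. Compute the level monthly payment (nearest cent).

$497.49

At 7.22% the monthly rate is 0.0060167, so the payment is 29,000 × 0.0060167 / (1 − 1.0060167^−72) = $497.49.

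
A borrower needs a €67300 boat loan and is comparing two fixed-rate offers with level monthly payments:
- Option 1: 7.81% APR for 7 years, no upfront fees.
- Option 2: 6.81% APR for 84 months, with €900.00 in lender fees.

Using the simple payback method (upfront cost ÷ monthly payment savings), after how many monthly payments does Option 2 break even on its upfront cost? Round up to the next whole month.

28 months

Option 1: at 7.81% the monthly rate is 0.0065083, so the payment is 67,300 × 0.0065083 / (1 − 1.0065083^−84) = €1,042.59.
Option 2: at 6.81% the monthly rate is 0.0056750, so the payment is 67,300 × 0.0056750 / (1 − 1.0056750^−84) = €1,009.50.
Monthly savings = €1,042.59 − €1,009.50 = €33.09.
Break-even = €900.00 / €33.09 = 27.20 → 28 months.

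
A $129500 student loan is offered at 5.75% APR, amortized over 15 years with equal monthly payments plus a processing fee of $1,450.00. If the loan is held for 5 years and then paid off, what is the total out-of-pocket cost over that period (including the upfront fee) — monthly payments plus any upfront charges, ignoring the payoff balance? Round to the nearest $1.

$65,973

Monthly rate = 5.75%/12 = 0.0047917; payment = 129,500 × 0.0047917 / (1 − (1+0.0047917)^−180) = $1,075.38.
Total outlay = 60 × $1,075.38 + $1,450.00 = $65,972.80.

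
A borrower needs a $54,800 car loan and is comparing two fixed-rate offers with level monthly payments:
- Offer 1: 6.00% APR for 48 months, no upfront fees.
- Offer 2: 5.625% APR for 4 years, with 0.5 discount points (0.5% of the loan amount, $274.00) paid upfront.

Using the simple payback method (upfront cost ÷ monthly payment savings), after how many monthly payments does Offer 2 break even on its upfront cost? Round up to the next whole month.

30 months

Offer 1: at 6.00% the monthly rate is 0.0050000, so the payment is 54,800 × 0.0050000 / (1 − 1.0050000^−48) = $1,286.98.
Offer 2: at 5.625% the monthly rate is 0.0046875, so the payment is 54,800 × 0.0046875 / (1 − 1.0046875^−48) = $1,277.58.
Monthly savings = $1,286.98 − $1,277.58 = $9.40.
Break-even = $274.00 / $9.40 = 29.15 → 30 months.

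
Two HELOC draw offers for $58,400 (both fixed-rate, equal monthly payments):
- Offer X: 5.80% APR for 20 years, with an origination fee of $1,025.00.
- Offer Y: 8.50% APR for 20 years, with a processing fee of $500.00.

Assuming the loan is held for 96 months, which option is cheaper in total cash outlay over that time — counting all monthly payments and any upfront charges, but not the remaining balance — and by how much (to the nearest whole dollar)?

Offer X: monthly rate = 5.8%/12 = 0.0048333; payment = 58,400 × 0.0048333 / (1 − (1+0.0048333)^−240) = $411.69.
Offer Y: at 8.50% the monthly rate is 0.0070833, so the payment is 58,400 × 0.0070833 / (1 − 1.0070833^−240) = $506.81.
Over 96 months: Offer X costs 96 × $411.69 + $1,025.00 = $40,547.24; Offer Y costs 96 × $506.81 + $500.00 = $49,153.76.
Offer X is cheaper by $49,153.76 − $40,547.24 = $8,606.52.

Offer X by $8,607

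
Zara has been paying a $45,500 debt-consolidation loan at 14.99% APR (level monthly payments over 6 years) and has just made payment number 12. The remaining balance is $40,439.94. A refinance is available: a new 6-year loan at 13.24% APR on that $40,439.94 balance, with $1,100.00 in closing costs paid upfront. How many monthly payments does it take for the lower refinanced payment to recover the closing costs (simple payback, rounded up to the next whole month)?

Current payment = 45,500 × 14.99%/12 / (1 − (1+0.0124917)^−72) = $961.85.
Refinanced payment = 40,439.94 × 0.0110333 / (1 − (1+0.0110333)^−72) = $816.93.
Monthly savings = $961.85 − $816.93 = $144.92.
Break-even = $1,100.00 / $144.92 = 7.59 → 8 months.

8 months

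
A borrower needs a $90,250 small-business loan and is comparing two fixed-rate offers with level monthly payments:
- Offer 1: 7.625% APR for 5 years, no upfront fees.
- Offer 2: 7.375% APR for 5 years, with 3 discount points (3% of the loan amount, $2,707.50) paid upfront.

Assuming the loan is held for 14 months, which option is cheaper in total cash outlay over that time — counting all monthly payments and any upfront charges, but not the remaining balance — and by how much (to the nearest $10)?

Offer 1: at 7.625% the monthly rate is 0.0063542, so the payment is 90,250 × 0.0063542 / (1 − 1.0063542^−60) = $1,813.79.
Offer 2: at 7.375% the monthly rate is 0.0061458, so the payment is 90,250 × 0.0061458 / (1 − 1.0061458^−60) = $1,803.07.
Over 14 months: Offer 1 costs 14 × $1,813.79 = $25,393.06; Offer 2 costs 14 × $1,803.07 + $2,707.50 = $27,950.48.
Offer 1 is cheaper by $27,950.48 − $25,393.06 = $2,557.42.

Offer 1 by $2,560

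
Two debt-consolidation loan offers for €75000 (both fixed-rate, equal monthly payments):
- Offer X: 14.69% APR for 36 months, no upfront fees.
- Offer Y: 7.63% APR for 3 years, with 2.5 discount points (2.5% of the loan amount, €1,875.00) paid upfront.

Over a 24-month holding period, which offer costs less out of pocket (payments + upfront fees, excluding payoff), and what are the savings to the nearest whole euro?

Offer Y by €4,151

Offer X: monthly rate = 14.69%/12 = 0.0122417; payment = 75,000 × 0.0122417 / (1 − (1+0.0122417)^−36) = €2,588.53.
Offer Y: monthly rate = 7.63%/12 = 0.0063583; payment = 75,000 × 0.0063583 / (1 − (1+0.0063583)^−36) = €2,337.45.
Over 24 months: Offer X costs 24 × €2,588.53 = €62,124.72; Offer Y costs 24 × €2,337.45 + €1,875.00 = €57,973.80.
Offer Y is cheaper by €62,124.72 − €57,973.80 = €4,150.92.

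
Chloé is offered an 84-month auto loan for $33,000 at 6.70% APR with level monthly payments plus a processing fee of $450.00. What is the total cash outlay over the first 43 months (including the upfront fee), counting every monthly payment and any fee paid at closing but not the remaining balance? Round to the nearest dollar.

At 6.70% the monthly rate is 0.0055833, so the payment is 33,000 × 0.0055833 / (1 − 1.0055833^−84) = $493.23.
Total outlay = 43 × $493.23 + $450.00 = $21,658.89.

$21,659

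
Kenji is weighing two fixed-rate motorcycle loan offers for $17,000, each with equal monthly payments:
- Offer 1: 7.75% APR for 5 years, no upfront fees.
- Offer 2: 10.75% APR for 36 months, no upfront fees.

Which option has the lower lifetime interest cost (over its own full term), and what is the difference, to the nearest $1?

Offer 2 by $596

Offer 1: monthly rate = 7.75%/12 = 0.0064583; payment = 17,000 × 0.0064583 / (1 − (1+0.0064583)^−60) = $342.67.
Total interest on Offer 1 = 60 × $342.67 − $17,000 = $3,560.20.
Offer 2: at 10.75% the monthly rate is 0.0089583, so the payment is 17,000 × 0.0089583 / (1 − 1.0089583^−36) = $554.55.
Total interest on Offer 2 = 36 × $554.55 − $17,000 = $2,963.80.
Offer 2 is lower by $596.40.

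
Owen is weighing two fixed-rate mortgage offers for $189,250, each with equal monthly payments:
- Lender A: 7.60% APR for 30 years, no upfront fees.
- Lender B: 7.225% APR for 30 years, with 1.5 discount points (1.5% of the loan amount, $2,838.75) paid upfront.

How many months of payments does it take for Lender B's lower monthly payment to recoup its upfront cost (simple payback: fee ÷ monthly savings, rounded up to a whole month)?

59 months

Lender A: at 7.60% the monthly rate is 0.0063333, so the payment is 189,250 × 0.0063333 / (1 − 1.0063333^−360) = $1,336.25.
Lender B: at 7.225% the monthly rate is 0.0060208, so the payment is 189,250 × 0.0060208 / (1 − 1.0060208^−360) = $1,287.81.
Monthly savings = $1,336.25 − $1,287.81 = $48.44.
Break-even = $2,838.75 / $48.44 = 58.60 → 59 months.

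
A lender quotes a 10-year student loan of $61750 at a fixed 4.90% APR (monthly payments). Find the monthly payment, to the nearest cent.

At 4.90% the monthly rate is 0.0040833, so the payment is 61,750 × 0.0040833 / (1 − 1.0040833^−120) = $651.94.

$651.94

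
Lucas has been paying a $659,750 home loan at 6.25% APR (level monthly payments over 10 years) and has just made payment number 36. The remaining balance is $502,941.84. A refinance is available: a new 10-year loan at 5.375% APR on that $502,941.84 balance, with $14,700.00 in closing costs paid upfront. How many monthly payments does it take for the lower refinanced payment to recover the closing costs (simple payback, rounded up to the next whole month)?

Current payment = 659,750 × 6.25%/12 / (1 − (1+0.0052083)^−120) = $7,407.68.
Refinanced payment = 502,941.84 × 0.0044792 / (1 − (1+0.0044792)^−120) = $5,427.14.
Monthly savings = $7,407.68 − $5,427.14 = $1,980.54.
Break-even = $14,700.00 / $1,980.54 = 7.42 → 8 months.

8 months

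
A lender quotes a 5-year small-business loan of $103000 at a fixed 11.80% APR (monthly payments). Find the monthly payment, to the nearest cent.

$2,280.78

Monthly rate = 11.8%/12 = 0.0098333; payment = 103,000 × 0.0098333 / (1 − (1+0.0098333)^−60) = $2,280.78.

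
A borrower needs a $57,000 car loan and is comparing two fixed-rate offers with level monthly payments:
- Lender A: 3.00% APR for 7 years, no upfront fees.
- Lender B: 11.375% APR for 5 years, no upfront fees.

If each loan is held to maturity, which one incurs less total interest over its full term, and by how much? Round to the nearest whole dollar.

Lender A by $11,735

Lender A: monthly rate = 3%/12 = 0.0025000; payment = 57,000 × 0.0025000 / (1 − (1+0.0025000)^−84) = $753.16.
Total interest on Lender A = 84 × $753.16 − $57,000 = $6,265.44.
Lender B: at 11.375% the monthly rate is 0.0094792, so the payment is 57,000 × 0.0094792 / (1 − 1.0094792^−60) = $1,250.00.
Total interest on Lender B = 60 × $1,250.00 − $57,000 = $18,000.00.
Lender A is lower by $11,734.56.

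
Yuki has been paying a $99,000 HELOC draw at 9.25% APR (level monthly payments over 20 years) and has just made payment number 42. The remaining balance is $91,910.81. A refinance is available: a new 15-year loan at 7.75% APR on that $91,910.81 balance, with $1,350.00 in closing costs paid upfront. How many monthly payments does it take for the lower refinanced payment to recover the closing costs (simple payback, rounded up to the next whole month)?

33 months

Current payment = 99,000 × 9.25%/12 / (1 − (1+0.0077083)^−240) = $906.71.
Refinanced payment = 91,910.81 × 0.0064583 / (1 − (1+0.0064583)^−180) = $865.13.
Monthly savings = $906.71 − $865.13 = $41.58.
Break-even = $1,350.00 / $41.58 = 32.47 → 33 months.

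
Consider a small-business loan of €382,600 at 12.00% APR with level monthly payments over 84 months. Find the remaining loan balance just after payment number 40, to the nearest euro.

€239,464

With monthly rate i = 12%/12 = 0.0100000, the balance after k of n payments is P · [(1+i)^n − (1+i)^k] / [(1+i)^n − 1].
(1+0.0100000)^84 = 2.30672274 and (1+0.0100000)^40 = 1.48886373, so the balance is 382,600 × (2.30672274 − 1.48886373) / (2.30672274 − 1) = €239,463.85.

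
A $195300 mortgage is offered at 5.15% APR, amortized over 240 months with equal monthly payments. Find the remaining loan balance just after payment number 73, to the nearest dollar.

$155,367

With monthly rate i = 5.15%/12 = 0.0042917, the balance after k of n payments is P · [(1+i)^n − (1+i)^k] / [(1+i)^n − 1].
(1+0.0042917)^240 = 2.79489935 and (1+0.0042917)^73 = 1.36700377, so the balance is 195,300 × (2.79489935 − 1.36700377) / (2.79489935 − 1) = $155,366.93.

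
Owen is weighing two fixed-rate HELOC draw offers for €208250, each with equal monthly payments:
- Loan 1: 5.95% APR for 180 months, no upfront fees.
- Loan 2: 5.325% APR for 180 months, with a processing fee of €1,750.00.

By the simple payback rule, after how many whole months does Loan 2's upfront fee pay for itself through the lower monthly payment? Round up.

26 months

Loan 1: monthly rate = 5.95%/12 = 0.0049583; payment = 208,250 × 0.0049583 / (1 − (1+0.0049583)^−180) = €1,751.71.
Loan 2: monthly rate = 5.325%/12 = 0.0044375; payment = 208,250 × 0.0044375 / (1 − (1+0.0044375)^−180) = €1,682.30.
Monthly savings = €1,751.71 − €1,682.30 = €69.41.
Break-even = €1,750.00 / €69.41 = 25.21 → 26 months.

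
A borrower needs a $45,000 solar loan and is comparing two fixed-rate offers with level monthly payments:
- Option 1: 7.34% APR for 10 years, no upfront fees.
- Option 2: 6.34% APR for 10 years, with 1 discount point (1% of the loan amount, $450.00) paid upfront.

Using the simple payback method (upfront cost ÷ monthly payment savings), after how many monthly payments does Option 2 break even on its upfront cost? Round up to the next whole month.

Option 1: at 7.34% the monthly rate is 0.0061167, so the payment is 45,000 × 0.0061167 / (1 − 1.0061167^−120) = $530.41.
Option 2: at 6.34% the monthly rate is 0.0052833, so the payment is 45,000 × 0.0052833 / (1 − 1.0052833^−120) = $507.31.
Monthly savings = $530.41 − $507.31 = $23.10.
Break-even = $450.00 / $23.10 = 19.48 → 20 months.

20 months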